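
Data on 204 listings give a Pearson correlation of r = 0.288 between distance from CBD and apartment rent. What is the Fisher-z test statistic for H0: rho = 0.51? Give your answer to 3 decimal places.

Fisher z: atanh(0.288) = 0.296384, atanh(0.51) = 0.562730
z = (z_r − z_0)·√(n−3) = (0.296384 − 0.562730)·√201 = -0.266346 · 14.177447 = -3.776

-3.776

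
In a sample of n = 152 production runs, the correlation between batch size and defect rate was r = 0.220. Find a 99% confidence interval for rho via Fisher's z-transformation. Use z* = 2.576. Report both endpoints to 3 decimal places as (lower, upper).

z_r = atanh(0.220) = 0.223656;  SE = 1/√(n−3) = 1/√149 = 0.081923
z-limits: 0.223656 ± 2.576·0.081923 = 0.223656 ± 0.211034 = [0.012622, 0.434690]
ρ-limits: (tanh 0.012622, tanh 0.434690) = (0.013, 0.409)

(0.013, 0.409)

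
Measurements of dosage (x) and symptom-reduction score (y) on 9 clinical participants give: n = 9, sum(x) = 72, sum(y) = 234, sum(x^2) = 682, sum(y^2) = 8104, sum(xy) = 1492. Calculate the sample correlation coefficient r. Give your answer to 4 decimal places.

-0.8212

Numerator: nΣxy − (Σx)(Σy) = 9·1492 − (72)(234) = -3420
Denominator: √[(nΣx²−(Σx)²)(nΣy²−(Σy)²)]
  nΣx²−(Σx)² = 9·682 − 5184 = 954;  nΣy²−(Σy)² = 9·8104 − 54756 = 18180
  √(954·18180) = √17343720 = 4164.5792
r = -3420 / 4164.5792 = -0.8212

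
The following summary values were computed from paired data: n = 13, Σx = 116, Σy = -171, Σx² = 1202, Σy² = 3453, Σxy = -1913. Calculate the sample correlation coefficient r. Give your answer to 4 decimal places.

S_xy = nΣxy − ΣxΣy = 13·(-1913) − 116·(-171) = -24869 − (-19836) = -5033
S_xx = nΣx² − (Σx)² = 13·1202 − 116² = 15626 − 13456 = 2170
S_yy = nΣy² − (Σy)² = 13·3453 − (-171)² = 44889 − 29241 = 15648
r = S_xy / √(S_xx·S_yy) = -5033 / √(2170·15648) = -5033 / √33956160 = -5033 / 5827.1914 = -0.8637

-0.8637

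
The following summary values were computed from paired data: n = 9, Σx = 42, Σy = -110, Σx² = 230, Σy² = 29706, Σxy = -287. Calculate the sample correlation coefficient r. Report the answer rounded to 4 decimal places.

0.2305

Numerator: nΣxy − (Σx)(Σy) = 9·(-287) − (42)(-110) = 2037
Denominator: √[(nΣx²−(Σx)²)(nΣy²−(Σy)²)]
  nΣx²−(Σx)² = 9·230 − 1764 = 306;  nΣy²−(Σy)² = 9·29706 − 12100 = 255254
  √(306·255254) = √78107724 = 8837.8574
r = 2037 / 8837.8574 = 0.2305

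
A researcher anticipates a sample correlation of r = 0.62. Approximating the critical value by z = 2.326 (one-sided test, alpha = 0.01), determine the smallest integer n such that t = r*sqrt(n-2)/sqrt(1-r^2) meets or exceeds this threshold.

11

r√(n−2)/√(1−r²) ≥ 2.326  ⇔  n−2 ≥ (2.326)²·(1−r²)/r²
(1−r²)/r² = (1−0.3844)/0.3844 = 1.6015
n ≥ 2 + 5.410276·1.6015 = 2 + 8.6646 = 10.6646
⌈10.6646⌉ = 11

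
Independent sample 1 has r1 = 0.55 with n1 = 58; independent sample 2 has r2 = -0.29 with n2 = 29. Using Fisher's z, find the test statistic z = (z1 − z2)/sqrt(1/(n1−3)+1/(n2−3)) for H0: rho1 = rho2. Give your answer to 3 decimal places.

3.853

Fisher z-transforms: z1 = atanh(0.55) = 0.618381, z2 = atanh(-0.29) = -0.298566; difference d = 0.916947
Var(d) = 1/55 + 1/26 = 0.0181818 + 0.0384615 = 0.0566433
z = d/√Var(d) = 0.916947 / √0.0566433 = 0.916947 / 0.237999 = 3.853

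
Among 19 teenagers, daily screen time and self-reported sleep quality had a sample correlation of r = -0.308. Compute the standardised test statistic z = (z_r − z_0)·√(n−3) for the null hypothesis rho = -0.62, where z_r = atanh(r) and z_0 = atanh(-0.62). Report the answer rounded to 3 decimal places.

z_r = atanh(-0.308) = -0.318334,  z_0 = atanh(-0.62) = -0.725005
SE = 1/√(n−3) = 1/√16 = 0.250000
z = (z_r − z_0)/SE = (-0.318334 − (-0.725005)) / 0.250000 = 0.406671 / 0.250000 = 1.627

1.627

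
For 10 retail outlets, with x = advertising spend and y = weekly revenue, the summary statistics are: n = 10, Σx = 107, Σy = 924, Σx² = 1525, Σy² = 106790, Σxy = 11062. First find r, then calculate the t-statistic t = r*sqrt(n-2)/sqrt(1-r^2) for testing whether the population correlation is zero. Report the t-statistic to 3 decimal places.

Numerator: nΣxy − (Σx)(Σy) = 10·11062 − (107)(924) = 11752
Denominator: √[(nΣx²−(Σx)²)(nΣy²−(Σy)²)]
  nΣx²−(Σx)² = 10·1525 − 11449 = 3801;  nΣy²−(Σy)² = 10·106790 − 853776 = 214124
  √(3801·214124) = √813885324 = 28528.6755
r = 11752 / 28528.6755 = 0.4119
t = r·√(n−2)/√(1−r²) = 0.4119·√8 / √(1−0.169662) = 1.165029 / 0.911229 = 1.279

1.279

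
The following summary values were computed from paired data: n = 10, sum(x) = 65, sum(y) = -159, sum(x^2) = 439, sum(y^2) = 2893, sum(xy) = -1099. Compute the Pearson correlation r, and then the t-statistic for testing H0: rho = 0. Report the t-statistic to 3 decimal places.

Numerator: nΣxy − (Σx)(Σy) = 10·(-1099) − (65)(-159) = -655
Denominator: √[(nΣx²−(Σx)²)(nΣy²−(Σy)²)]
  nΣx²−(Σx)² = 10·439 − 4225 = 165;  nΣy²−(Σy)² = 10·2893 − 25281 = 3649
  √(165·3649) = √602085 = 775.9414
r = -655 / 775.9414 = -0.8441
t = r·√(n−2)/√(1−r²) = -0.8441·√8 / √(1−0.712505) = -2.387475 / 0.536186 = -4.453

-4.453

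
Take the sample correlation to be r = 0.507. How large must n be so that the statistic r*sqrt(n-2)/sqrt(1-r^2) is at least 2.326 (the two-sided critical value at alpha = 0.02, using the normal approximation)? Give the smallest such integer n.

18

r√(n−2)/√(1−r²) ≥ 2.326  ⇔  n−2 ≥ (2.326)²·(1−r²)/r²
(1−r²)/r² = (1−0.257049)/0.257049 = 2.8903
n ≥ 2 + 5.410276·2.8903 = 2 + 15.6373 = 17.6373
⌈17.6373⌉ = 18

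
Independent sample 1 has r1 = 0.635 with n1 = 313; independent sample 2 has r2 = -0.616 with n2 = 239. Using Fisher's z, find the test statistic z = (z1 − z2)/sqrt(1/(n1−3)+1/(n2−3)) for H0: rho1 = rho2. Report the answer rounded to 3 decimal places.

z1 = atanh(0.635) = 0.749750,  z2 = atanh(-0.616) = -0.718533
SE = √(1/(n1−3) + 1/(n2−3)) = √(1/310 + 1/236) = √(0.0032258 + 0.0042373) = √0.0074631 = 0.086389
z = (z1 − z2)/SE = (0.749750 − (-0.718533)) / 0.086389 = 1.468283 / 0.086389 = 16.996

16.996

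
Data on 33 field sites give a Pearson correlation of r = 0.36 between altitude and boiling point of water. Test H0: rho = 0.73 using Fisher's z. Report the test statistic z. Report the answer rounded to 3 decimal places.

z_r = atanh(0.36) = 0.376886,  z_0 = atanh(0.73) = 0.928727
SE = 1/√(n−3) = 1/√30 = 0.182574
z = (z_r − z_0)/SE = (0.376886 − 0.928727) / 0.182574 = -0.551841 / 0.182574 = -3.023

-3.023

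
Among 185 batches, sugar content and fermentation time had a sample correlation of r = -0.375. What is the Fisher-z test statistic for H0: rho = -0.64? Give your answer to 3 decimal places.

4.910

z_r = atanh(-0.375) = -0.394229,  z_0 = atanh(-0.64) = -0.758174
SE = 1/√(n−3) = 1/√182 = 0.074125
z = (z_r − z_0)/SE = (-0.394229 − (-0.758174)) / 0.074125 = 0.363945 / 0.074125 = 4.910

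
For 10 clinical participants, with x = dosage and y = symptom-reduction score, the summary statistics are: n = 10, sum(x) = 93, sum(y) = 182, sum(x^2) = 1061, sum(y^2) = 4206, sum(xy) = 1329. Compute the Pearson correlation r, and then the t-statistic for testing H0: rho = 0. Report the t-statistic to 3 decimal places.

S_xy = nΣxy − ΣxΣy = 10·1329 − 93·182 = 13290 − 16926 = -3636
S_xx = nΣx² − (Σx)² = 10·1061 − 93² = 10610 − 8649 = 1961
S_yy = nΣy² − (Σy)² = 10·4206 − 182² = 42060 − 33124 = 8936
r = S_xy / √(S_xx·S_yy) = -3636 / √(1961·8936) = -3636 / √17523496 = -3636 / 4186.1075 = -0.8686
t = r·√(n−2)/√(1−r²) = -0.8686·√8 / √(1−0.754466) = -2.456772 / 0.495514 = -4.958

-4.958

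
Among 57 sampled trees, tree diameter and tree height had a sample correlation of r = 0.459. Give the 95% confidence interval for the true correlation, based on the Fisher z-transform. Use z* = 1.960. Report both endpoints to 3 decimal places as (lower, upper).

(0.225, 0.643)

Fisher z: z_r = atanh(r) = ½·ln((1+0.459)/(1−0.459)) = 0.496044
SE(z) = 1/√(n−3) = 1/√54 = 0.136083
95% ⇒ z* = 1.960; margin = 1.960·0.136083 = 0.266723
CI on z-scale: (0.229321, 0.762767)
Back-transform: tanh(0.229321) = 0.225384, tanh(0.762767) = 0.642704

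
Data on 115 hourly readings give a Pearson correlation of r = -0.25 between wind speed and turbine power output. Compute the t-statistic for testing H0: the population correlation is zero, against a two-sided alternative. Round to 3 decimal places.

-2.745

t = r·√(n−2) / √(1−r²) with r = -0.25, n = 115
  = -0.25·√113 / √(1 − 0.0625)
  = -0.25·10.630146 / 0.968246
  = -2.657536 / 0.968246 = -2.745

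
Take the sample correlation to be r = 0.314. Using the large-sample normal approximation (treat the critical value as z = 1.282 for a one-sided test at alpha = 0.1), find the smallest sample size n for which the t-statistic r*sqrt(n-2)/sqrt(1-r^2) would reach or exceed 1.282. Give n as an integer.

18

r√(n−2)/√(1−r²) ≥ 1.282  ⇔  n−2 ≥ (1.282)²·(1−r²)/r²
(1−r²)/r² = (1−0.098596)/0.098596 = 9.1424
n ≥ 2 + 1.643524·9.1424 = 2 + 15.0258 = 17.0258
⌈17.0258⌉ = 18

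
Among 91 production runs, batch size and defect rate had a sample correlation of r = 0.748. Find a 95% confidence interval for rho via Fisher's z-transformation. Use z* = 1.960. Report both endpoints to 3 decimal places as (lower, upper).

Fisher z: z_r = atanh(r) = ½·ln((1+0.748)/(1−0.748)) = 0.968399
SE(z) = 1/√(n−3) = 1/√88 = 0.106600
95% ⇒ z* = 1.960; margin = 1.960·0.106600 = 0.208936
CI on z-scale: (0.759463, 1.177335)
Back-transform: tanh(0.759463) = 0.640761, tanh(1.177335) = 0.826609

(0.641, 0.827)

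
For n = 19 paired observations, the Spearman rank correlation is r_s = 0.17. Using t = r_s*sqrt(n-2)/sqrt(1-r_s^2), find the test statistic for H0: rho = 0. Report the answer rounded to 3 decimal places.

1 − r_s² = 1 − 0.0289 = 0.9711;  √(1−r_s²) = 0.985444
√(n−2) = √17 = 4.123106
t = r_s·√(n−2)/√(1−r_s²) = 0.17 · 4.123106 / 0.985444 = 0.711

0.711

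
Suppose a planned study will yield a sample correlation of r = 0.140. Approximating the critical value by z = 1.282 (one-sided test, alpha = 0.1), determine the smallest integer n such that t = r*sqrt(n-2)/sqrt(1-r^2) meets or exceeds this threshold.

85

Need r·√(n−2)/√(1−r²) ≥ 1.282
√(n−2) ≥ 1.282·√(1−0.019600) / 0.140 = 1.282·0.990152 / 0.140 = 9.0670
n−2 ≥ 82.2105  ⇒  n ≥ 84.2105
Smallest integer n = 85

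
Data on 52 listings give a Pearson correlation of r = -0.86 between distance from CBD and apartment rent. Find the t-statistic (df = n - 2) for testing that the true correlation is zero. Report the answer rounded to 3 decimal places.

t = r·√(n−2) / √(1−r²) with r = -0.86, n = 52
  = -0.86·√50 / √(1 − 0.7396)
  = -0.86·7.071068 / 0.510294
  = -6.081118 / 0.510294 = -11.917

-11.917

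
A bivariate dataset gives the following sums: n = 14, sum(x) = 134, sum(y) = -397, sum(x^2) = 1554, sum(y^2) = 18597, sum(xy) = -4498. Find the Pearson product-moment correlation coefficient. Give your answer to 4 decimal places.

-0.4946

S_xy = nΣxy − ΣxΣy = 14·(-4498) − 134·(-397) = -62972 − (-53198) = -9774
S_xx = nΣx² − (Σx)² = 14·1554 − 134² = 21756 − 17956 = 3800
S_yy = nΣy² − (Σy)² = 14·18597 − (-397)² = 260358 − 157609 = 102749
r = S_xy / √(S_xx·S_yy) = -9774 / √(3800·102749) = -9774 / √390446200 = -9774 / 19759.7115 = -0.4946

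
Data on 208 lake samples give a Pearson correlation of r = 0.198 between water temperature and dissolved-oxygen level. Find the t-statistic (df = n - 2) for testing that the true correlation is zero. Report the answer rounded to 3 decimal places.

2.899

1 − r² = 1 − 0.039204 = 0.960796;  √(1−r²) = 0.980202
√(n−2) = √206 = 14.352700
t = r·√(n−2)/√(1−r²) = 0.198 · 14.352700 / 0.980202 = 2.899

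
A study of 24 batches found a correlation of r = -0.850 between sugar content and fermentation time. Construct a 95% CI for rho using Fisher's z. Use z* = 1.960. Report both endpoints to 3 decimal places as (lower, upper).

(-0.933, -0.680)

z_r = atanh(-0.850) = -1.256153;  SE = 1/√(n−3) = 1/√21 = 0.218218
z-limits: -1.256153 ± 1.960·0.218218 = -1.256153 ± 0.427707 = [-1.683860, -0.828446]
ρ-limits: (tanh -1.683860, tanh -0.828446) = (-0.933, -0.680)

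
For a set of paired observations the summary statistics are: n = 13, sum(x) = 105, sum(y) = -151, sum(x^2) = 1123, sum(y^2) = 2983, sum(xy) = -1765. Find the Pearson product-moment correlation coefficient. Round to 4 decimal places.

S_xy = nΣxy − ΣxΣy = 13·(-1765) − 105·(-151) = -22945 − (-15855) = -7090
S_xx = nΣx² − (Σx)² = 13·1123 − 105² = 14599 − 11025 = 3574
S_yy = nΣy² − (Σy)² = 13·2983 − (-151)² = 38779 − 22801 = 15978
r = S_xy / √(S_xx·S_yy) = -7090 / √(3574·15978) = -7090 / √57105372 = -7090 / 7556.8096 = -0.9382

-0.9382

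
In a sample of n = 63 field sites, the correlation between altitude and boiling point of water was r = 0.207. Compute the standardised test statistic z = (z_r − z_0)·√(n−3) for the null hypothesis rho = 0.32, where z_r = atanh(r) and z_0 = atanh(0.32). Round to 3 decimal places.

Fisher z: atanh(0.207) = 0.210035, atanh(0.32) = 0.331647
z = (z_r − z_0)·√(n−3) = (0.210035 − 0.331647)·√60 = -0.121612 · 7.745967 = -0.942

-0.942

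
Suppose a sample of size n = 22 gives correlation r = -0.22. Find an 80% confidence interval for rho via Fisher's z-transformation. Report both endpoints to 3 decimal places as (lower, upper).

z_r = atanh(-0.22) = -0.223656;  SE = 1/√(n−3) = 1/√19 = 0.229416
z-limits: -0.223656 ± 1.282·0.229416 = -0.223656 ± 0.294111 = [-0.517767, 0.070455]
ρ-limits: (tanh -0.517767, tanh 0.070455) = (-0.476, 0.070)

(-0.476, 0.070)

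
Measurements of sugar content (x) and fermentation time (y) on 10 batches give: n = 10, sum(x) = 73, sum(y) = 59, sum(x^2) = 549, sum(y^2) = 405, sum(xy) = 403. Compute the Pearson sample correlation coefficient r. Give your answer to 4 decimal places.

-0.9152

S_xy = nΣxy − ΣxΣy = 10·403 − 73·59 = 4030 − 4307 = -277
S_xx = nΣx² − (Σx)² = 10·549 − 73² = 5490 − 5329 = 161
S_yy = nΣy² − (Σy)² = 10·405 − 59² = 4050 − 3481 = 569
r = S_xy / √(S_xx·S_yy) = -277 / √(161·569) = -277 / √91609 = -277 / 302.6698 = -0.9152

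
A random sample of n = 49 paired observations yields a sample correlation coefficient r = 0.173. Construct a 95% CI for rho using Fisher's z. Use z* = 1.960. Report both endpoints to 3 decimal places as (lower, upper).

z_r = atanh(0.173) = 0.174758;  SE = 1/√(n−3) = 1/√46 = 0.147442
z-limits: 0.174758 ± 1.960·0.147442 = 0.174758 ± 0.288986 = [-0.114228, 0.463744]
ρ-limits: (tanh -0.114228, tanh 0.463744) = (-0.114, 0.433)

(-0.114, 0.433)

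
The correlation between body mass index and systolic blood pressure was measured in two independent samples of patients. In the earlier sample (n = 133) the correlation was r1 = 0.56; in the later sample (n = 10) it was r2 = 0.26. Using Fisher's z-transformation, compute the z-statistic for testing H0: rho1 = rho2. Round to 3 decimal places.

Fisher z-transforms: z1 = atanh(0.56) = 0.632833, z2 = atanh(0.26) = 0.266108; difference d = 0.366725
Var(d) = 1/130 + 1/7 = 0.0076923 + 0.1428571 = 0.1505494
z = d/√Var(d) = 0.366725 / √0.1505494 = 0.366725 / 0.388007 = 0.945

0.945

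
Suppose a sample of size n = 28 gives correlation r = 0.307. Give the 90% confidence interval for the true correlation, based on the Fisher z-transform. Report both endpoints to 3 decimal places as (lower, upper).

(-0.012, 0.569)

Fisher z: z_r = atanh(r) = ½·ln((1+0.307)/(1−0.307)) = 0.317230
SE(z) = 1/√(n−3) = 1/√25 = 0.200000
90% ⇒ z* = 1.645; margin = 1.645·0.200000 = 0.329000
CI on z-scale: (-0.011770, 0.646230)
Back-transform: tanh(-0.011770) = -0.011769, tanh(0.646230) = 0.569127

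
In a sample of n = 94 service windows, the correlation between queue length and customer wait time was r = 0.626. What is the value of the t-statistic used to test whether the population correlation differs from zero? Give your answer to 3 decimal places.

7.700

t = r·√(n−2) / √(1−r²) with r = 0.626, n = 94
  = 0.626·√92 / √(1 − 0.391876)
  = 0.626·9.591663 / 0.779823
  = 6.004381 / 0.779823 = 7.700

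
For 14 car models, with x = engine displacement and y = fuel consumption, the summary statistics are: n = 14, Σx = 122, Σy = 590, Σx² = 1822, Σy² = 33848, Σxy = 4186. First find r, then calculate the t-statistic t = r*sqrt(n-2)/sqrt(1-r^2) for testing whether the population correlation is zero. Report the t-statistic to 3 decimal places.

S_xy = nΣxy − ΣxΣy = 14·4186 − 122·590 = 58604 − 71980 = -13376
S_xx = nΣx² − (Σx)² = 14·1822 − 122² = 25508 − 14884 = 10624
S_yy = nΣy² − (Σy)² = 14·33848 − 590² = 473872 − 348100 = 125772
r = S_xy / √(S_xx·S_yy) = -13376 / √(10624·125772) = -13376 / √1336201728 = -13376 / 36554.0932 = -0.3659
t = r·√(n−2)/√(1−r²) = -0.3659·√12 / √(1−0.133883) = -1.267515 / 0.930654 = -1.362

-1.362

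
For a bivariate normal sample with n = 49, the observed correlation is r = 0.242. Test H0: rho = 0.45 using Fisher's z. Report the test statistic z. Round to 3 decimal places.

-1.613

Fisher z: atanh(0.242) = 0.246897, atanh(0.45) = 0.484700
z = (z_r − z_0)·√(n−3) = (0.246897 − 0.484700)·√46 = -0.237803 · 6.782330 = -1.613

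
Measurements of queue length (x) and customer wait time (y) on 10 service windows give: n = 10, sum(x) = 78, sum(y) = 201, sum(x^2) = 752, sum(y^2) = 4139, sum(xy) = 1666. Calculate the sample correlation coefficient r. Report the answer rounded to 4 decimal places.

S_xy = nΣxy − ΣxΣy = 10·1666 − 78·201 = 16660 − 15678 = 982
S_xx = nΣx² − (Σx)² = 10·752 − 78² = 7520 − 6084 = 1436
S_yy = nΣy² − (Σy)² = 10·4139 − 201² = 41390 − 40401 = 989
r = S_xy / √(S_xx·S_yy) = 982 / √(1436·989) = 982 / √1420204 = 982 / 1191.7231 = 0.8240

0.8240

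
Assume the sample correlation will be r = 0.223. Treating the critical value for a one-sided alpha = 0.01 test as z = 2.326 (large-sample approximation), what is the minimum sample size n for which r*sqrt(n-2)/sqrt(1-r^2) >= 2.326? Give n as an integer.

Need r·√(n−2)/√(1−r²) ≥ 2.326
√(n−2) ≥ 2.326·√(1−0.049729) / 0.223 = 2.326·0.974818 / 0.223 = 10.1678
n−2 ≥ 103.3842  ⇒  n ≥ 105.3842
Smallest integer n = 106

106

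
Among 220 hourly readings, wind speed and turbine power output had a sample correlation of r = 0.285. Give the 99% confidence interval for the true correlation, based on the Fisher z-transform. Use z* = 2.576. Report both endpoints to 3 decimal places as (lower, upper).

z_r = atanh(0.285) = 0.293116;  SE = 1/√(n−3) = 1/√217 = 0.067884
z-limits: 0.293116 ± 2.576·0.067884 = 0.293116 ± 0.174869 = [0.118247, 0.467985]
ρ-limits: (tanh 0.118247, tanh 0.467985) = (0.118, 0.437)

(0.118, 0.437)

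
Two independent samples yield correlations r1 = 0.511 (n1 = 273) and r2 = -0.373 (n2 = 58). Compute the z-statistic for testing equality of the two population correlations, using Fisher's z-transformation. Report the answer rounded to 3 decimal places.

6.462

z1 = atanh(0.511) = 0.564082,  z2 = atanh(-0.373) = -0.391903
SE = √(1/(n1−3) + 1/(n2−3)) = √(1/270 + 1/55) = √(0.0037037 + 0.0181818) = √0.0218855 = 0.147937
z = (z1 − z2)/SE = (0.564082 − (-0.391903)) / 0.147937 = 0.955985 / 0.147937 = 6.462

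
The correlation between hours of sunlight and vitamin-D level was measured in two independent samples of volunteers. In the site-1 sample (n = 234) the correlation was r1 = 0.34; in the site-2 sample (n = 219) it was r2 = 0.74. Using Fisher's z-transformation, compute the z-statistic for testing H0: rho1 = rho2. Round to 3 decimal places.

-6.301

Fisher z-transforms: z1 = atanh(0.34) = 0.354093, z2 = atanh(0.74) = 0.950479; difference d = -0.596386
Var(d) = 1/231 + 1/216 = 0.0043290 + 0.0046296 = 0.0089586
z = d/√Var(d) = -0.596386 / √0.0089586 = -0.596386 / 0.094650 = -6.301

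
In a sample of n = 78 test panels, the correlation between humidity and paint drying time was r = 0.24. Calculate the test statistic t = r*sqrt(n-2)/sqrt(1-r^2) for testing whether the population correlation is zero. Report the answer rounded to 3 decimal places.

2.155

t = r·√(n−2) / √(1−r²) with r = 0.24, n = 78
  = 0.24·√76 / √(1 − 0.0576)
  = 0.24·8.717798 / 0.970773
  = 2.092272 / 0.970773 = 2.155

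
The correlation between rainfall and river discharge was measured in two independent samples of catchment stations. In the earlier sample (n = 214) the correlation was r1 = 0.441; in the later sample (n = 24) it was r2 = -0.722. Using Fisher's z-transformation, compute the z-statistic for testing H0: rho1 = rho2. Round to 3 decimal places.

z1 = atanh(0.441) = 0.473472,  z2 = atanh(-0.722) = -0.911810
SE = √(1/(n1−3) + 1/(n2−3)) = √(1/211 + 1/21) = √(0.0047393 + 0.0476190) = √0.0523583 = 0.228819
z = (z1 − z2)/SE = (0.473472 − (-0.911810)) / 0.228819 = 1.385282 / 0.228819 = 6.054

6.054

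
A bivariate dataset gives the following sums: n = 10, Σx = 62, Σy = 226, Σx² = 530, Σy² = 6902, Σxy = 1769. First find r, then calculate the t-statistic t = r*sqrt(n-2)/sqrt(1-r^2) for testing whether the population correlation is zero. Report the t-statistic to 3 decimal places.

2.931

Numerator: nΣxy − (Σx)(Σy) = 10·1769 − (62)(226) = 3678
Denominator: √[(nΣx²−(Σx)²)(nΣy²−(Σy)²)]
  nΣx²−(Σx)² = 10·530 − 3844 = 1456;  nΣy²−(Σy)² = 10·6902 − 51076 = 17944
  √(1456·17944) = √26126464 = 5111.4053
r = 3678 / 5111.4053 = 0.7196
t = r·√(n−2)/√(1−r²) = 0.7196·√8 / √(1−0.517824) = 2.035336 / 0.694389 = 2.931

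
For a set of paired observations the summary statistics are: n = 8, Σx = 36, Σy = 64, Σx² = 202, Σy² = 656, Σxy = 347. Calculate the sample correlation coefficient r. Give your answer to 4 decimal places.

S_xy = nΣxy − ΣxΣy = 8·347 − 36·64 = 2776 − 2304 = 472
S_xx = nΣx² − (Σx)² = 8·202 − 36² = 1616 − 1296 = 320
S_yy = nΣy² − (Σy)² = 8·656 − 64² = 5248 − 4096 = 1152
r = S_xy / √(S_xx·S_yy) = 472 / √(320·1152) = 472 / √368640 = 472 / 607.1573 = 0.7774

0.7774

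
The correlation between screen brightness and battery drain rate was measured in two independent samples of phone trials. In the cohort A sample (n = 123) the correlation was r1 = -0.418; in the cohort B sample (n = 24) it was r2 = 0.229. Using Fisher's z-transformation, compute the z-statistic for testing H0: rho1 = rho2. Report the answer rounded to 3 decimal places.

Fisher z-transforms: z1 = atanh(-0.418) = -0.445266, z2 = atanh(0.229) = 0.233134; difference d = -0.678400
Var(d) = 1/120 + 1/21 = 0.0083333 + 0.0476190 = 0.0559523
z = d/√Var(d) = -0.678400 / √0.0559523 = -0.678400 / 0.236542 = -2.868

-2.868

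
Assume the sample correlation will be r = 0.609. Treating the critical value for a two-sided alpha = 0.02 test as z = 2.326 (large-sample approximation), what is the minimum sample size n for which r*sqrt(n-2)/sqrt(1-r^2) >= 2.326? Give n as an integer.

r√(n−2)/√(1−r²) ≥ 2.326  ⇔  n−2 ≥ (2.326)²·(1−r²)/r²
(1−r²)/r² = (1−0.370881)/0.370881 = 1.6963
n ≥ 2 + 5.410276·1.6963 = 2 + 9.1775 = 11.1775
⌈11.1775⌉ = 12

12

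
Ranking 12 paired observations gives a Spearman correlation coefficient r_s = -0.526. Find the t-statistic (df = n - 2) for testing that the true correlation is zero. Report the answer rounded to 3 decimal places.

-1.956

t = r_s·√(n−2) / √(1−r_s²) with r_s = -0.526, n = 12
  = -0.526·√10 / √(1 − 0.276676)
  = -0.526·3.162278 / 0.850485
  = -1.663358 / 0.850485 = -1.956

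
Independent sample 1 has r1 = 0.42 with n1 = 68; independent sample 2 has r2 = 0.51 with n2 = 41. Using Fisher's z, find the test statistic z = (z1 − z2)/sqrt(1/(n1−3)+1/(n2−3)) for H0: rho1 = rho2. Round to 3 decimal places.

z1 = atanh(0.42) = 0.447692,  z2 = atanh(0.51) = 0.562730
SE = √(1/(n1−3) + 1/(n2−3)) = √(1/65 + 1/38) = √(0.0153846 + 0.0263158) = √0.0417004 = 0.204207
z = (z1 − z2)/SE = (0.447692 − 0.562730) / 0.204207 = -0.115038 / 0.204207 = -0.563

-0.563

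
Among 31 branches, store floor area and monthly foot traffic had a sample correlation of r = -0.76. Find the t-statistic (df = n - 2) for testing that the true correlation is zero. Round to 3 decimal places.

-6.297

1 − r² = 1 − 0.5776 = 0.4224;  √(1−r²) = 0.649923
√(n−2) = √29 = 5.385165
t = r·√(n−2)/√(1−r²) = -0.76 · 5.385165 / 0.649923 = -6.297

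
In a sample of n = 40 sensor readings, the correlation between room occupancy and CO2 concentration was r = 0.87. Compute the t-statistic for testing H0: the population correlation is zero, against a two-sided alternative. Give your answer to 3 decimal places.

10.877

t = r·√(n−2) / √(1−r²) with r = 0.87, n = 40
  = 0.87·√38 / √(1 − 0.7569)
  = 0.87·6.164414 / 0.493052
  = 5.363040 / 0.493052 = 10.877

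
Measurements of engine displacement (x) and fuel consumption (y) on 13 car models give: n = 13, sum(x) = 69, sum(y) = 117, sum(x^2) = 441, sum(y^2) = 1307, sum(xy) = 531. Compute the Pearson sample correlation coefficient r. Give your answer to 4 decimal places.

-0.6531

Numerator: nΣxy − (Σx)(Σy) = 13·531 − (69)(117) = -1170
Denominator: √[(nΣx²−(Σx)²)(nΣy²−(Σy)²)]
  nΣx²−(Σx)² = 13·441 − 4761 = 972;  nΣy²−(Σy)² = 13·1307 − 13689 = 3302
  √(972·3302) = √3209544 = 1791.5200
r = -1170 / 1791.5200 = -0.6531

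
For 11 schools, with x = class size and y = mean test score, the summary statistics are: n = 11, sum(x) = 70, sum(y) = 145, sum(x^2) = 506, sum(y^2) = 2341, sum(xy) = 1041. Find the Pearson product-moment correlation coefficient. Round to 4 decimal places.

S_xy = nΣxy − ΣxΣy = 11·1041 − 70·145 = 11451 − 10150 = 1301
S_xx = nΣx² − (Σx)² = 11·506 − 70² = 5566 − 4900 = 666
S_yy = nΣy² − (Σy)² = 11·2341 − 145² = 25751 − 21025 = 4726
r = S_xy / √(S_xx·S_yy) = 1301 / √(666·4726) = 1301 / √3147516 = 1301 / 1774.1240 = 0.7333

0.7333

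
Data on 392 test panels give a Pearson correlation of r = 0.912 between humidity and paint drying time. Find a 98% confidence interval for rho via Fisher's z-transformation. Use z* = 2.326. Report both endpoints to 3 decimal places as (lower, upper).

z_r = atanh(0.912) = 1.539284;  SE = 1/√(n−3) = 1/√389 = 0.050702
z-limits: 1.539284 ± 2.326·0.050702 = 1.539284 ± 0.117933 = [1.421351, 1.657217]
ρ-limits: (tanh 1.421351, tanh 1.657217) = (0.890, 0.930)

(0.890, 0.930)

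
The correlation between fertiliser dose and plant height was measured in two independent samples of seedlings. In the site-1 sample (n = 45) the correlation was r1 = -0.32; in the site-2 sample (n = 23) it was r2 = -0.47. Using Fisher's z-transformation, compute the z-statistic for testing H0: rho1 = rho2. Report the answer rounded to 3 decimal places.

Fisher z-transforms: z1 = atanh(-0.32) = -0.331647, z2 = atanh(-0.47) = -0.510070; difference d = 0.178423
Var(d) = 1/42 + 1/20 = 0.0238095 + 0.0500000 = 0.0738095
z = d/√Var(d) = 0.178423 / √0.0738095 = 0.178423 / 0.271679 = 0.657

0.657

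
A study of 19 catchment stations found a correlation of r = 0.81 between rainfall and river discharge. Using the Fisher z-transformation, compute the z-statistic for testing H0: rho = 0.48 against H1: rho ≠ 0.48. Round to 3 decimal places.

2.416

z_r = atanh(0.81) = 1.127029,  z_0 = atanh(0.48) = 0.522984
SE = 1/√(n−3) = 1/√16 = 0.250000
z = (z_r − z_0)/SE = (1.127029 − 0.522984) / 0.250000 = 0.604045 / 0.250000 = 2.416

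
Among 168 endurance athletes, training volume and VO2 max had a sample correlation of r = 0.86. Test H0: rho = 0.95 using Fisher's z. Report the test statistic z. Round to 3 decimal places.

Fisher z: atanh(0.86) = 1.293345, atanh(0.95) = 1.831781
z = (z_r − z_0)·√(n−3) = (1.293345 − 1.831781)·√165 = -0.538436 · 12.845233 = -6.916

-6.916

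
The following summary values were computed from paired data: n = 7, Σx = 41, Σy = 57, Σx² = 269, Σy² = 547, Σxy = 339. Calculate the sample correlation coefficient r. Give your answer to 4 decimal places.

0.1052

S_xy = nΣxy − ΣxΣy = 7·339 − 41·57 = 2373 − 2337 = 36
S_xx = nΣx² − (Σx)² = 7·269 − 41² = 1883 − 1681 = 202
S_yy = nΣy² − (Σy)² = 7·547 − 57² = 3829 − 3249 = 580
r = S_xy / √(S_xx·S_yy) = 36 / √(202·580) = 36 / √117160 = 36 / 342.2864 = 0.1052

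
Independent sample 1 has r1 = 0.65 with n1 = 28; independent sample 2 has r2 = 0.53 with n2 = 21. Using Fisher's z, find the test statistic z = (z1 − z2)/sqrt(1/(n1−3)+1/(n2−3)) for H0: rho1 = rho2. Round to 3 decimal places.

0.599

z1 = atanh(0.65) = 0.775299,  z2 = atanh(0.53) = 0.590145
SE = √(1/(n1−3) + 1/(n2−3)) = √(1/25 + 1/18) = √(0.0400000 + 0.0555556) = √0.0955556 = 0.309121
z = (z1 − z2)/SE = (0.775299 − 0.590145) / 0.309121 = 0.185154 / 0.309121 = 0.599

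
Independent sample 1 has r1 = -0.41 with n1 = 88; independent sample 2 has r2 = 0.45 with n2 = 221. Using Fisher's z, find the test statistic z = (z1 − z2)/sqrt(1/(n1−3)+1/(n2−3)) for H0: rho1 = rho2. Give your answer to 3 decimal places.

z1 = atanh(-0.41) = -0.435611,  z2 = atanh(0.45) = 0.484700
SE = √(1/(n1−3) + 1/(n2−3)) = √(1/85 + 1/218) = √(0.0117647 + 0.0045872) = √0.0163519 = 0.127875
z = (z1 − z2)/SE = (-0.435611 − 0.484700) / 0.127875 = -0.920311 / 0.127875 = -7.197

-7.197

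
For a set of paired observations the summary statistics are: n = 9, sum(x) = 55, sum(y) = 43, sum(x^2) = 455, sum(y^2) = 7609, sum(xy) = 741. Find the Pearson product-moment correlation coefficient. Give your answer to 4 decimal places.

0.5097

Numerator: nΣxy − (Σx)(Σy) = 9·741 − (55)(43) = 4304
Denominator: √[(nΣx²−(Σx)²)(nΣy²−(Σy)²)]
  nΣx²−(Σx)² = 9·455 − 3025 = 1070;  nΣy²−(Σy)² = 9·7609 − 1849 = 66632
  √(1070·66632) = √71296240 = 8443.7101
r = 4304 / 8443.7101 = 0.5097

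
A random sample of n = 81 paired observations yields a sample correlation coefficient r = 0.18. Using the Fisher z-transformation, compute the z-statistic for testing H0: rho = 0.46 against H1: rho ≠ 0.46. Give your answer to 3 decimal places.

z_r = atanh(0.18) = 0.181983,  z_0 = atanh(0.46) = 0.497311
SE = 1/√(n−3) = 1/√78 = 0.113228
z = (z_r − z_0)/SE = (0.181983 − 0.497311) / 0.113228 = -0.315328 / 0.113228 = -2.785

-2.785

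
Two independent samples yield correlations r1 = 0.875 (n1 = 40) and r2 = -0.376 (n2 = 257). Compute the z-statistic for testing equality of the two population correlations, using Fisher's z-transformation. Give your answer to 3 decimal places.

z1 = atanh(0.875) = 1.354025,  z2 = atanh(-0.376) = -0.395393
SE = √(1/(n1−3) + 1/(n2−3)) = √(1/37 + 1/254) = √(0.0270270 + 0.0039370) = √0.0309640 = 0.175966
z = (z1 − z2)/SE = (1.354025 − (-0.395393)) / 0.175966 = 1.749418 / 0.175966 = 9.942

9.942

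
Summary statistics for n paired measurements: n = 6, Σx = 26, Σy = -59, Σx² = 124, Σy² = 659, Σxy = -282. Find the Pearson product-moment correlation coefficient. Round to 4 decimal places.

-0.8810

Numerator: nΣxy − (Σx)(Σy) = 6·(-282) − (26)(-59) = -158
Denominator: √[(nΣx²−(Σx)²)(nΣy²−(Σy)²)]
  nΣx²−(Σx)² = 6·124 − 676 = 68;  nΣy²−(Σy)² = 6·659 − 3481 = 473
  √(68·473) = √32164 = 179.3432
r = -158 / 179.3432 = -0.8810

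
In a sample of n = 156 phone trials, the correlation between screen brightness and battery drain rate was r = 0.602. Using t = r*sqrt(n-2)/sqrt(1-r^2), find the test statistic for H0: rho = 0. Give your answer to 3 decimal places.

t = r·√(n−2) / √(1−r²) with r = 0.602, n = 156
  = 0.602·√154 / √(1 − 0.362404)
  = 0.602·12.409674 / 0.798496
  = 7.470624 / 0.798496 = 9.356

9.356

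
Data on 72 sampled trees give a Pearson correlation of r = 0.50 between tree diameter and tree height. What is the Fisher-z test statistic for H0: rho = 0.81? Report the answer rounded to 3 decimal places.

-4.799

Fisher z: atanh(0.50) = 0.549306, atanh(0.81) = 1.127029
z = (z_r − z_0)·√(n−3) = (0.549306 − 1.127029)·√69 = -0.577723 · 8.306624 = -4.799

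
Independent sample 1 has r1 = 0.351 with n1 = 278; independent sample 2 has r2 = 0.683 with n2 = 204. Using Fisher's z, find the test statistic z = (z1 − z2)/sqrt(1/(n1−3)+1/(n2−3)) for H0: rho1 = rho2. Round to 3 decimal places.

-5.045

z1 = atanh(0.351) = 0.366584,  z2 = atanh(0.683) = 0.834716
SE = √(1/(n1−3) + 1/(n2−3)) = √(1/275 + 1/201) = √(0.0036364 + 0.0049751) = √0.0086115 = 0.092798
z = (z1 − z2)/SE = (0.366584 − 0.834716) / 0.092798 = -0.468132 / 0.092798 = -5.045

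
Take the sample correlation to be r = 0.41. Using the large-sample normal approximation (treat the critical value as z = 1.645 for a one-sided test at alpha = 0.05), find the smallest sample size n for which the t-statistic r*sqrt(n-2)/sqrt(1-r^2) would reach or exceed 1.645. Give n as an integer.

Need r·√(n−2)/√(1−r²) ≥ 1.645
√(n−2) ≥ 1.645·√(1−0.1681) / 0.41 = 1.645·0.912086 / 0.41 = 3.6595
n−2 ≥ 13.3919  ⇒  n ≥ 15.3919
Smallest integer n = 16

16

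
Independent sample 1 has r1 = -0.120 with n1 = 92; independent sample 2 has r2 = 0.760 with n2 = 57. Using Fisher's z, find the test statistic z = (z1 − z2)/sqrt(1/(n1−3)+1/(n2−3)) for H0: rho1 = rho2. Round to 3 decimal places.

-6.474

z1 = atanh(-0.120) = -0.120581,  z2 = atanh(0.760) = 0.996215
SE = √(1/(n1−3) + 1/(n2−3)) = √(1/89 + 1/54) = √(0.0112360 + 0.0185185) = √0.0297545 = 0.172495
z = (z1 − z2)/SE = (-0.120581 − 0.996215) / 0.172495 = -1.116796 / 0.172495 = -6.474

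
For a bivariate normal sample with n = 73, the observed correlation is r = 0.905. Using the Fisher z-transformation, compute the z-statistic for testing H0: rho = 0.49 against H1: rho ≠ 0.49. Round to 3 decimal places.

8.058

Fisher z: atanh(0.905) = 1.499180, atanh(0.49) = 0.536060
z = (z_r − z_0)·√(n−3) = (1.499180 − 0.536060)·√70 = 0.963120 · 8.366600 = 8.058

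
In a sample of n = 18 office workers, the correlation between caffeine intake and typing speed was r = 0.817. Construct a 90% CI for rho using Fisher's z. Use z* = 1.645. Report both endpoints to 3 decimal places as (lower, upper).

(0.619, 0.917)

Fisher z: z_r = atanh(r) = ½·ln((1+0.817)/(1−0.817)) = 1.147728
SE(z) = 1/√(n−3) = 1/√15 = 0.258199
90% ⇒ z* = 1.645; margin = 1.645·0.258199 = 0.424737
CI on z-scale: (0.722991, 1.572465)
Back-transform: tanh(0.722991) = 0.618759, tanh(1.572465) = 0.917417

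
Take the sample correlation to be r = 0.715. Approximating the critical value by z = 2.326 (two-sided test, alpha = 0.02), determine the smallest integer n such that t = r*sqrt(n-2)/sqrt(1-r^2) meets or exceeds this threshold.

8

Need r·√(n−2)/√(1−r²) ≥ 2.326
√(n−2) ≥ 2.326·√(1−0.511225) / 0.715 = 2.326·0.699124 / 0.715 = 2.2744
n−2 ≥ 5.1729  ⇒  n ≥ 7.1729
Smallest integer n = 8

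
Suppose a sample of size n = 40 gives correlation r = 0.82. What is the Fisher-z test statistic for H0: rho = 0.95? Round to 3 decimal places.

z_r = atanh(0.82) = 1.156817,  z_0 = atanh(0.95) = 1.831781
SE = 1/√(n−3) = 1/√37 = 0.164399
z = (z_r − z_0)/SE = (1.156817 − 1.831781) / 0.164399 = -0.674964 / 0.164399 = -4.106

-4.106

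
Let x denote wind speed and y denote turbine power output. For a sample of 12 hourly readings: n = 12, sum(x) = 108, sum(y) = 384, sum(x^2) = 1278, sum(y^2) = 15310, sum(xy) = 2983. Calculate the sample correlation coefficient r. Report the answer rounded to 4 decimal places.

-0.4919

Numerator: nΣxy − (Σx)(Σy) = 12·2983 − (108)(384) = -5676
Denominator: √[(nΣx²−(Σx)²)(nΣy²−(Σy)²)]
  nΣx²−(Σx)² = 12·1278 − 11664 = 3672;  nΣy²−(Σy)² = 12·15310 − 147456 = 36264
  √(3672·36264) = √133161408 = 11539.5584
r = -5676 / 11539.5584 = -0.4919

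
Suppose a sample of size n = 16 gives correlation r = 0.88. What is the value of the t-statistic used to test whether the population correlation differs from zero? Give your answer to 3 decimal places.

t = r·√(n−2) / √(1−r²) with r = 0.88, n = 16
  = 0.88·√14 / √(1 − 0.7744)
  = 0.88·3.741657 / 0.474974
  = 3.292658 / 0.474974 = 6.932

6.932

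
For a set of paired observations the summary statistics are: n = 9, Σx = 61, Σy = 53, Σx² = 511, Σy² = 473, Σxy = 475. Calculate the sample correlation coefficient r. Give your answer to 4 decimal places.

0.9241

Numerator: nΣxy − (Σx)(Σy) = 9·475 − (61)(53) = 1042
Denominator: √[(nΣx²−(Σx)²)(nΣy²−(Σy)²)]
  nΣx²−(Σx)² = 9·511 − 3721 = 878;  nΣy²−(Σy)² = 9·473 − 2809 = 1448
  √(878·1448) = √1271344 = 1127.5389
r = 1042 / 1127.5389 = 0.9241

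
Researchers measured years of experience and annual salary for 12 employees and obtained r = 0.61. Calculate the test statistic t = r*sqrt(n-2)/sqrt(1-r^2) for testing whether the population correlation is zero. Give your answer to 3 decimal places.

1 − r² = 1 − 0.3721 = 0.6279;  √(1−r²) = 0.792401
√(n−2) = √10 = 3.162278
t = r·√(n−2)/√(1−r²) = 0.61 · 3.162278 / 0.792401 = 2.434

2.434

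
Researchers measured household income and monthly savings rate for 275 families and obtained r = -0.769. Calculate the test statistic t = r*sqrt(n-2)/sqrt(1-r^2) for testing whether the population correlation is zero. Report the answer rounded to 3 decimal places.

t = r·√(n−2) / √(1−r²) with r = -0.769, n = 275
  = -0.769·√273 / √(1 − 0.591361)
  = -0.769·16.522712 / 0.639249
  = -12.705966 / 0.639249 = -19.876

-19.876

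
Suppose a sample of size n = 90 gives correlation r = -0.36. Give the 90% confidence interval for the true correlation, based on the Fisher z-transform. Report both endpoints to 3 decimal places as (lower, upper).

(-0.503, -0.198)

z_r = atanh(-0.36) = -0.376886;  SE = 1/√(n−3) = 1/√87 = 0.107211
z-limits: -0.376886 ± 1.645·0.107211 = -0.376886 ± 0.176362 = [-0.553248, -0.200524]
ρ-limits: (tanh -0.553248, tanh -0.200524) = (-0.503, -0.198)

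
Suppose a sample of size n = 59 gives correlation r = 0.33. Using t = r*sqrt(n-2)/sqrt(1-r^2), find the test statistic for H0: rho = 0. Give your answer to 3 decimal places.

1 − r² = 1 − 0.1089 = 0.8911;  √(1−r²) = 0.943981
√(n−2) = √57 = 7.549834
t = r·√(n−2)/√(1−r²) = 0.33 · 7.549834 / 0.943981 = 2.639

2.639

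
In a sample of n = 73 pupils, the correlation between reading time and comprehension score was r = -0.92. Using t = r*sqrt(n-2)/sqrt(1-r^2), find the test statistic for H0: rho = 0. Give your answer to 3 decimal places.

1 − r² = 1 − 0.8464 = 0.1536;  √(1−r²) = 0.391918
√(n−2) = √71 = 8.426150
t = r·√(n−2)/√(1−r²) = -0.92 · 8.426150 / 0.391918 = -19.780

-19.780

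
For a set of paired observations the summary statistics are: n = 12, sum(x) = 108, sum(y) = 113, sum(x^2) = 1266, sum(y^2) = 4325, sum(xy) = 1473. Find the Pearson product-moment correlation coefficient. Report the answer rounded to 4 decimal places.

0.4657

Numerator: nΣxy − (Σx)(Σy) = 12·1473 − (108)(113) = 5472
Denominator: √[(nΣx²−(Σx)²)(nΣy²−(Σy)²)]
  nΣx²−(Σx)² = 12·1266 − 11664 = 3528;  nΣy²−(Σy)² = 12·4325 − 12769 = 39131
  √(3528·39131) = √138054168 = 11749.6454
r = 5472 / 11749.6454 = 0.4657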